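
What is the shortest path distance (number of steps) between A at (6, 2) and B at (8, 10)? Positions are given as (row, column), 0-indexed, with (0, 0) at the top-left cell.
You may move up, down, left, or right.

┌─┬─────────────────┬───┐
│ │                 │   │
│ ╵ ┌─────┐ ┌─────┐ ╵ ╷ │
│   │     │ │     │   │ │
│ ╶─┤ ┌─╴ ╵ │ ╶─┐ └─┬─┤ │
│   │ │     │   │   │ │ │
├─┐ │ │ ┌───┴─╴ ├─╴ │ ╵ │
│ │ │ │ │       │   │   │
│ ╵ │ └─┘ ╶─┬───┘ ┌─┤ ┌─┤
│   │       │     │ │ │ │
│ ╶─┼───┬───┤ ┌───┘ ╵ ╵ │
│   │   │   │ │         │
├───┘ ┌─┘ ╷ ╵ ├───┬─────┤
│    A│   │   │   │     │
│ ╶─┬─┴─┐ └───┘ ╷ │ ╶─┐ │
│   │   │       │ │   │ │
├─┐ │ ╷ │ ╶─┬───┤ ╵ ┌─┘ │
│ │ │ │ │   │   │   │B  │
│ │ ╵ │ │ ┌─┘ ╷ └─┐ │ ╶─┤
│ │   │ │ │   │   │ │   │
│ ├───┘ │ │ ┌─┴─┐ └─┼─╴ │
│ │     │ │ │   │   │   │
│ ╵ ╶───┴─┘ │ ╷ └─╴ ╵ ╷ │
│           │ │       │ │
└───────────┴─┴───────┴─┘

Finding path from (6, 2) to (8, 10):
Path: (6,2) → (6,1) → (6,0) → (7,0) → (7,1) → (8,1) → (9,1) → (9,2) → (8,2) → (7,2) → (7,3) → (8,3) → (9,3) → (10,3) → (10,2) → (10,1) → (11,1) → (11,2) → (11,3) → (11,4) → (11,5) → (10,5) → (9,5) → (9,6) → (8,6) → (8,7) → (9,7) → (9,8) → (10,8) → (10,9) → (11,9) → (11,10) → (10,10) → (10,11) → (9,11) → (9,10) → (8,10)
Distance: 36 steps

Solution:

┌─┬─────────────────┬───┐
│ │                 │   │
│ ╵ ┌─────┐ ┌─────┐ ╵ ╷ │
│   │     │ │     │   │ │
│ ╶─┤ ┌─╴ ╵ │ ╶─┐ └─┬─┤ │
│   │ │     │   │   │ │ │
├─┐ │ │ ┌───┴─╴ ├─╴ │ ╵ │
│ │ │ │ │       │   │   │
│ ╵ │ └─┘ ╶─┬───┘ ┌─┤ ┌─┤
│   │       │     │ │ │ │
│ ╶─┼───┬───┤ ┌───┘ ╵ ╵ │
│   │   │   │ │         │
├───┘ ┌─┘ ╷ ╵ ├───┬─────┤
│↓ ← A│   │   │   │     │
│ ╶─┬─┴─┐ └───┘ ╷ │ ╶─┐ │
│↳ ↓│↱ ↓│       │ │   │ │
├─┐ │ ╷ │ ╶─┬───┤ ╵ ┌─┘ │
│ │↓│↑│↓│   │↱ ↓│   │B  │
│ │ ╵ │ │ ┌─┘ ╷ └─┐ │ ╶─┤
│ │↳ ↑│↓│ │↱ ↑│↳ ↓│ │↑ ↰│
│ ├───┘ │ │ ┌─┴─┐ └─┼─╴ │
│ │↓ ← ↲│ │↑│   │↳ ↓│↱ ↑│
│ ╵ ╶───┴─┘ │ ╷ └─╴ ╵ ╷ │
│  ↳ → → → ↑│ │    ↳ ↑│ │
└───────────┴─┴───────┴─┘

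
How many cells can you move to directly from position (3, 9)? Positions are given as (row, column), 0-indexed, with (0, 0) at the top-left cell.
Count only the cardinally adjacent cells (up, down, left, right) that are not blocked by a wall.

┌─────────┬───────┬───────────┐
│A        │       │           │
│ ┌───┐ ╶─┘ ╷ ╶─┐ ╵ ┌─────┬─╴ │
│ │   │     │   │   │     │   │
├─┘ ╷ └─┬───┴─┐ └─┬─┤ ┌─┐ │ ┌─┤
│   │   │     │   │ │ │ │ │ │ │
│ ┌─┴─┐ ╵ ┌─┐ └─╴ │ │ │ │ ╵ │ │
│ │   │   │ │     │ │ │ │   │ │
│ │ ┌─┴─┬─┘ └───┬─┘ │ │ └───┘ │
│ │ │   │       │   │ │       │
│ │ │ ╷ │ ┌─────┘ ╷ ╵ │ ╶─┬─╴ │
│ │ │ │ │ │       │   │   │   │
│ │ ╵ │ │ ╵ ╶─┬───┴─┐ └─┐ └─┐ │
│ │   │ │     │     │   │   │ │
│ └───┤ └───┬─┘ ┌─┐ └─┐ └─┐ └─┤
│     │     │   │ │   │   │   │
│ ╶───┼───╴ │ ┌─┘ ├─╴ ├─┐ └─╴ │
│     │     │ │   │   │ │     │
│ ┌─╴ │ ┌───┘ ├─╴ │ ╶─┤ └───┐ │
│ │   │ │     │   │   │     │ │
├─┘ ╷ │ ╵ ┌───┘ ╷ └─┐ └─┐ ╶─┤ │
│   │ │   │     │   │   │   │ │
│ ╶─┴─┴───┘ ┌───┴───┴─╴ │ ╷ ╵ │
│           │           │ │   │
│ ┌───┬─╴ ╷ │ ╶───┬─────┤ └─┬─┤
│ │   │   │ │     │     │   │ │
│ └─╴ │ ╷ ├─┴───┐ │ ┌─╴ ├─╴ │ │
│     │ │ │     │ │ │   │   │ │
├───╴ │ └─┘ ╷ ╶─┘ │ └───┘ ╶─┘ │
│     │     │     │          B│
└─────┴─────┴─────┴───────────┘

Checking passable neighbors of (3, 9):
Neighbors: (2, 9), (4, 9)
Count: 2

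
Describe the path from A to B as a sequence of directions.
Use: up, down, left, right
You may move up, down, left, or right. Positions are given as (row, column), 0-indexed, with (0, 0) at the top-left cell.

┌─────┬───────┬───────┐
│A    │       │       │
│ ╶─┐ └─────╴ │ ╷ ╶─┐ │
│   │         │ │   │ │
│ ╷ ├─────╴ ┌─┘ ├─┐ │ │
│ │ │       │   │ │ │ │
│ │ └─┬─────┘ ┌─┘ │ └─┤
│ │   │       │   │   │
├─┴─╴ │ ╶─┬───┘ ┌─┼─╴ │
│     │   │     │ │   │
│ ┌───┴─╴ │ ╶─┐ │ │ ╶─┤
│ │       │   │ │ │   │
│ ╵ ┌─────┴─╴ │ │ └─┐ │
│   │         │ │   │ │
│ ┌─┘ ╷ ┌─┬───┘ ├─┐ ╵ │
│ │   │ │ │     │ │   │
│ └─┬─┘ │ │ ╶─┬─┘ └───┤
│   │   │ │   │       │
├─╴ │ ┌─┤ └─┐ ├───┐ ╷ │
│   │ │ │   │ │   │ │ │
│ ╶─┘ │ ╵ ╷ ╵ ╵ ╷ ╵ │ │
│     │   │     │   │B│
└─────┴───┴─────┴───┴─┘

Finding the path and converting it to directions:
Path through cells: (0,0) → (1,0) → (1,1) → (2,1) → (3,1) → (3,2) → (4,2) → (4,1) → (4,0) → (5,0) → (6,0) → (7,0) → (8,0) → (8,1) → (9,1) → (9,0) → (10,0) → (10,1) → (10,2) → (9,2) → (8,2) → (8,3) → (7,3) → (6,3) → (6,4) → (6,5) → (6,6) → (5,6) → (5,5) → (4,5) → (4,6) → (4,7) → (5,7) → (6,7) → (7,7) → (7,6) → (7,5) → (8,5) → (8,6) → (9,6) → (10,6) → (10,7) → (9,7) → (9,8) → (10,8) → (10,9) → (9,9) → (8,9) → (8,10) → (9,10) → (10,10)
Directions: down, right, down, down, right, down, left, left, down, down, down, down, right, down, left, down, right, right, up, up, right, up, up, right, right, right, up, left, up, right, right, down, down, down, left, left, down, right, down, down, right, up, right, down, right, up, up, right, down, down

Solution:

┌─────┬───────┬───────┐
│A    │       │       │
│ ╶─┐ └─────╴ │ ╷ ╶─┐ │
│↳ ↓│         │ │   │ │
│ ╷ ├─────╴ ┌─┘ ├─┐ │ │
│ │↓│       │   │ │ │ │
│ │ └─┬─────┘ ┌─┘ │ └─┤
│ │↳ ↓│       │   │   │
├─┴─╴ │ ╶─┬───┘ ┌─┼─╴ │
│↓ ← ↲│   │↱ → ↓│ │   │
│ ┌───┴─╴ │ ╶─┐ │ │ ╶─┤
│↓│       │↑ ↰│↓│ │   │
│ ╵ ┌─────┴─╴ │ │ └─┐ │
│↓  │  ↱ → → ↑│↓│   │ │
│ ┌─┘ ╷ ┌─┬───┘ ├─┐ ╵ │
│↓│   │↑│ │↓ ← ↲│ │   │
│ └─┬─┘ │ │ ╶─┬─┘ └───┤
│↳ ↓│↱ ↑│ │↳ ↓│    ↱ ↓│
├─╴ │ ┌─┤ └─┐ ├───┐ ╷ │
│↓ ↲│↑│ │   │↓│↱ ↓│↑│↓│
│ ╶─┘ │ ╵ ╷ ╵ ╵ ╷ ╵ │ │
│↳ → ↑│   │  ↳ ↑│↳ ↑│B│
└─────┴───┴─────┴───┴─┘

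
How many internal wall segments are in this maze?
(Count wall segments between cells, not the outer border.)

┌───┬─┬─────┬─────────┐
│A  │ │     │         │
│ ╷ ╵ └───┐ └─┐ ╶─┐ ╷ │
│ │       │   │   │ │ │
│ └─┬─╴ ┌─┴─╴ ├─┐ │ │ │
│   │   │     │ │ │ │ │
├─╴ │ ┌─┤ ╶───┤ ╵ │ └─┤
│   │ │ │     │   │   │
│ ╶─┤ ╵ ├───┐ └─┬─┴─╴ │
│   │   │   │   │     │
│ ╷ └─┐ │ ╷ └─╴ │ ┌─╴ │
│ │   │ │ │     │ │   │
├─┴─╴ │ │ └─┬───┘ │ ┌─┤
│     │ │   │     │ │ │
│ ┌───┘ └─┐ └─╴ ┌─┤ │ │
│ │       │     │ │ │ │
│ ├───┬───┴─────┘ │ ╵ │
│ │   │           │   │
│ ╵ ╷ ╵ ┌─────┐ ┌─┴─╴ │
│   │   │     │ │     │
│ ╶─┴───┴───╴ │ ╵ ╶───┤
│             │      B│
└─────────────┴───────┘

Counting internal wall segments:
Total internal walls: 100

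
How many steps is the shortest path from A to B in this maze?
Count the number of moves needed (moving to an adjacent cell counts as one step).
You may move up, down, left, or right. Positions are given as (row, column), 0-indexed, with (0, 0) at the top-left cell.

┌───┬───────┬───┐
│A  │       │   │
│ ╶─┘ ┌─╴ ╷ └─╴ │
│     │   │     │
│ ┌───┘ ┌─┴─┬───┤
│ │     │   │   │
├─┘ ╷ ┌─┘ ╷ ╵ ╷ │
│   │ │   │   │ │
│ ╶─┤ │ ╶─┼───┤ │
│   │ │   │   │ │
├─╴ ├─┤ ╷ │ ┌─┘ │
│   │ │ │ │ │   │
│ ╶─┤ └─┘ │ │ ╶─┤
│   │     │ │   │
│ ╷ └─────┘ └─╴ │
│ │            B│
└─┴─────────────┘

Using BFS to find shortest path:
Start: (0, 0), End: (7, 7)
Path found:
(0,0) → (1,0) → (1,1) → (1,2) → (0,2) → (0,3) → (0,4) → (1,4) → (1,3) → (2,3) → (2,2) → (2,1) → (3,1) → (3,0) → (4,0) → (4,1) → (5,1) → (5,0) → (6,0) → (6,1) → (7,1) → (7,2) → (7,3) → (7,4) → (7,5) → (7,6) → (7,7)
Number of steps: 26

Solution:

┌───┬───────┬───┐
│A  │↱ → ↓  │   │
│ ╶─┘ ┌─╴ ╷ └─╴ │
│↳ → ↑│↓ ↲│     │
│ ┌───┘ ┌─┴─┬───┤
│ │↓ ← ↲│   │   │
├─┘ ╷ ┌─┘ ╷ ╵ ╷ │
│↓ ↲│ │   │   │ │
│ ╶─┤ │ ╶─┼───┤ │
│↳ ↓│ │   │   │ │
├─╴ ├─┤ ╷ │ ┌─┘ │
│↓ ↲│ │ │ │ │   │
│ ╶─┤ └─┘ │ │ ╶─┤
│↳ ↓│     │ │   │
│ ╷ └─────┘ └─╴ │
│ │↳ → → → → → B│
└─┴─────────────┘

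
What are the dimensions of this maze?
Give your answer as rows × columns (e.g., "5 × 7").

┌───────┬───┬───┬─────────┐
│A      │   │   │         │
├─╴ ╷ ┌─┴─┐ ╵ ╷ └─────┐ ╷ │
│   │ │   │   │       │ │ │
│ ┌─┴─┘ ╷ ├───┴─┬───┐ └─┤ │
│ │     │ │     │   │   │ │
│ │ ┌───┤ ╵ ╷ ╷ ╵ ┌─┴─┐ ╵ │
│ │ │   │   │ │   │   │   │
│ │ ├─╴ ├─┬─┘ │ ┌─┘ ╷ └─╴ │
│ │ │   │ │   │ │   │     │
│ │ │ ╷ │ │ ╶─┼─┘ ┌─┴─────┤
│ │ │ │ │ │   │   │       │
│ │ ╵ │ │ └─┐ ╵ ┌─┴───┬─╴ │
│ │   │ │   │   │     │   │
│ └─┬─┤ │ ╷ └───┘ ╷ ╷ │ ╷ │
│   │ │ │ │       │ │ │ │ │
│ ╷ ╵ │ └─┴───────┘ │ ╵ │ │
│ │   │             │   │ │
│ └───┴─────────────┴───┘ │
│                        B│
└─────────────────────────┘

Counting the maze dimensions:
Rows (vertical): 10
Columns (horizontal): 13
Dimensions: 10 × 13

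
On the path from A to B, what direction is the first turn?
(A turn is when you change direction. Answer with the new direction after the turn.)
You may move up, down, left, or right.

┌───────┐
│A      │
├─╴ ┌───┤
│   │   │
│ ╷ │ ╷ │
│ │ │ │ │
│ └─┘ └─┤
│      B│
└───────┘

Directions: right, down, left, down, down, right, right, right
First turn direction: down

Solution:

┌───────┐
│A ↓    │
├─╴ ┌───┤
│↓ ↲│   │
│ ╷ │ ╷ │
│↓│ │ │ │
│ └─┘ └─┤
│↳ → → B│
└───────┘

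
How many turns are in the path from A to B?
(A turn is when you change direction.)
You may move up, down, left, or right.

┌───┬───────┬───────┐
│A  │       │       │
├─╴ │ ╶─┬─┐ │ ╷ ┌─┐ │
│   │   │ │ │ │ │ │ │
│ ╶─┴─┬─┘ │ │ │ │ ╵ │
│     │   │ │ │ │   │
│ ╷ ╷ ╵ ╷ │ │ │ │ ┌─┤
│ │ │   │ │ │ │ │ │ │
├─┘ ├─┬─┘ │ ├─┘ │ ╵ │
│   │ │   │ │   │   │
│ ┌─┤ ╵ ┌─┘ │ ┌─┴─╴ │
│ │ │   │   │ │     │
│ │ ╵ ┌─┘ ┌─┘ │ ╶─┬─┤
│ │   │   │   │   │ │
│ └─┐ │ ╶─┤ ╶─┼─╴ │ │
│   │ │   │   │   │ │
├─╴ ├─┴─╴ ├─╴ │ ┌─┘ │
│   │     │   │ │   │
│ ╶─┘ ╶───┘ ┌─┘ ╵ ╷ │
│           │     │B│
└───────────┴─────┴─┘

Directions: right, down, left, down, right, down, down, left, down, down, down, right, down, left, down, right, right, right, right, right, up, right, up, left, up, right, up, up, right, up, up, up, up, right, right, down, down, left, down, down, right, down, left, left, down, right, down, left, down, down, right, up, right, down
Number of turns: 37

Solution:

┌───┬───────┬───────┐
│A ↓│       │  ↱ → ↓│
├─╴ │ ╶─┬─┐ │ ╷ ┌─┐ │
│↓ ↲│   │ │ │ │↑│ │↓│
│ ╶─┴─┬─┘ │ │ │ │ ╵ │
│↳ ↓  │   │ │ │↑│↓ ↲│
│ ╷ ╷ ╵ ╷ │ │ │ │ ┌─┤
│ │↓│   │ │ │ │↑│↓│ │
├─┘ ├─┬─┘ │ ├─┘ │ ╵ │
│↓ ↲│ │   │ │↱ ↑│↳ ↓│
│ ┌─┤ ╵ ┌─┘ │ ┌─┴─╴ │
│↓│ │   │   │↑│↓ ← ↲│
│ │ ╵ ┌─┘ ┌─┘ │ ╶─┬─┤
│↓│   │   │↱ ↑│↳ ↓│ │
│ └─┐ │ ╶─┤ ╶─┼─╴ │ │
│↳ ↓│ │   │↑ ↰│↓ ↲│ │
├─╴ ├─┴─╴ ├─╴ │ ┌─┘ │
│↓ ↲│     │↱ ↑│↓│↱ ↓│
│ ╶─┘ ╶───┘ ┌─┘ ╵ ╷ │
│↳ → → → → ↑│  ↳ ↑│B│
└───────────┴─────┴─┘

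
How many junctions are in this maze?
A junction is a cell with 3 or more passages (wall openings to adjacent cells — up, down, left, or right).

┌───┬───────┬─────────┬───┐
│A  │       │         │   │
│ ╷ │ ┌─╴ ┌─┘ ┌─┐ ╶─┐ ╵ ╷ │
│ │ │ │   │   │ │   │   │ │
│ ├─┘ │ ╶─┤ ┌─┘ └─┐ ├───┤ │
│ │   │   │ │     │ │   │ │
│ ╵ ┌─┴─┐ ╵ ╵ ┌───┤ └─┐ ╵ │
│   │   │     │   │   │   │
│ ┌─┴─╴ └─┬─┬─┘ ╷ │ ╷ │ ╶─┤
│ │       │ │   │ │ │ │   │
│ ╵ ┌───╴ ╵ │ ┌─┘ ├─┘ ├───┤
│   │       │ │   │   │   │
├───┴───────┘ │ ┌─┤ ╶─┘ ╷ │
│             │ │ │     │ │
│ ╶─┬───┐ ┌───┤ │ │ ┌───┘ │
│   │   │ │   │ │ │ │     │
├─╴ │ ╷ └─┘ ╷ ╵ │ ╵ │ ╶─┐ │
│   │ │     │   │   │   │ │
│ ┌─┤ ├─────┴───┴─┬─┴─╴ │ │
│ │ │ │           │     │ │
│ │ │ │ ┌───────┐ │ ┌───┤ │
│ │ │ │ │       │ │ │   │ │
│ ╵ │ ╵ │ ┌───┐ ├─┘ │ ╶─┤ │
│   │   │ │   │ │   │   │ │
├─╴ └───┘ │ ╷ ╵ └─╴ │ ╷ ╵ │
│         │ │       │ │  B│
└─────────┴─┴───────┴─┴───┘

Checking each cell for number of passages:

Junctions found (3+ passages):
  (0, 4): 3 passages
  (0, 8): 3 passages
  (2, 7): 3 passages
  (3, 0): 3 passages
  (3, 5): 3 passages
  (3, 9): 3 passages
  (3, 11): 3 passages
  (4, 3): 3 passages
  (5, 4): 3 passages
  (6, 4): 3 passages
  (6, 9): 3 passages
  (7, 12): 3 passages
  (11, 1): 3 passages
  (11, 9): 3 passages
  (11, 10): 3 passages
  (12, 1): 3 passages
  (12, 7): 3 passages
Total junctions: 17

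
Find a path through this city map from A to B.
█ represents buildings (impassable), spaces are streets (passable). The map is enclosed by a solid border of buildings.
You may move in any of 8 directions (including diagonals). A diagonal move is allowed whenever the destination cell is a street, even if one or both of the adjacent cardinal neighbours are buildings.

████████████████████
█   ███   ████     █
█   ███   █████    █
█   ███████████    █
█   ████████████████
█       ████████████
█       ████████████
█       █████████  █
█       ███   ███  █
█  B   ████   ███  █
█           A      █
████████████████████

Finding the shortest path from A to B:
Movement: 8-directional
Path length: 9 steps
Directions: left → left → left → left → left → left → left → left → up-left

Solution:

████████████████████
█   ███   ████     █
█   ███   █████    █
█   ███████████    █
█   ████████████████
█       ████████████
█       ████████████
█       █████████  █
█       ███   ███  █
█  B   ████   ███  █
█   ↖←←←←←←←A      █
████████████████████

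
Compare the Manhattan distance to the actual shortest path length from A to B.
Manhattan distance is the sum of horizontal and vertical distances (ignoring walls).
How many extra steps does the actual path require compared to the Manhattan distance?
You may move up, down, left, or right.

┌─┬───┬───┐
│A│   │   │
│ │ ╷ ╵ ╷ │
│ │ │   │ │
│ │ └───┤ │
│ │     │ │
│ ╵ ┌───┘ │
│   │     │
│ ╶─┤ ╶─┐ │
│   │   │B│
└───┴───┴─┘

Manhattan distance: |4 - 0| + |4 - 0| = 8
Actual path length: 16
Extra steps: 16 - 8 = 8

Solution:

┌─┬───┬───┐
│A│↱ ↓│↱ ↓│
│ │ ╷ ╵ ╷ │
│↓│↑│↳ ↑│↓│
│ │ └───┤ │
│↓│↑    │↓│
│ ╵ ┌───┘ │
│↳ ↑│    ↓│
│ ╶─┤ ╶─┐ │
│   │   │B│
└───┴───┴─┘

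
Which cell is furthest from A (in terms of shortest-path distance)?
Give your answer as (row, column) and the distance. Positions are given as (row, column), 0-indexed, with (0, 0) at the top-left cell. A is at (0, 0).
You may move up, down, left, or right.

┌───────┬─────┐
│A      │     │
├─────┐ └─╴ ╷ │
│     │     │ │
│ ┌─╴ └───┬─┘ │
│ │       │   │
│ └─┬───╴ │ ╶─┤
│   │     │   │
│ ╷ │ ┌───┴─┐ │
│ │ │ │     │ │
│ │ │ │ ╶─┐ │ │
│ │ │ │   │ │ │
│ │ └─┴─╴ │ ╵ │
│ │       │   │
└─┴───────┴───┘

Computing BFS distances from A to all cells:
Furthest cell: (5, 2)
Distance: 43 steps

Path from A to the furthest cell:

┌───────┬─────┐
│A → → ↓│  ↱ ↓│
├─────┐ └─╴ ╷ │
│↱ → ↓│↳ → ↑│↓│
│ ┌─╴ └───┬─┘ │
│↑│  ↳ → ↓│↓ ↲│
│ └─┬───╴ │ ╶─┤
│↑ ↰│↓ ← ↲│↳ ↓│
│ ╷ │ ┌───┴─┐ │
│ │↑│↓│↓ ← ↰│↓│
│ │ │ │ ╶─┐ │ │
│ │↑│B│↳ ↓│↑│↓│
│ │ └─┴─╴ │ ╵ │
│ │↑ ← ← ↲│↑ ↲│
└─┴───────┴───┘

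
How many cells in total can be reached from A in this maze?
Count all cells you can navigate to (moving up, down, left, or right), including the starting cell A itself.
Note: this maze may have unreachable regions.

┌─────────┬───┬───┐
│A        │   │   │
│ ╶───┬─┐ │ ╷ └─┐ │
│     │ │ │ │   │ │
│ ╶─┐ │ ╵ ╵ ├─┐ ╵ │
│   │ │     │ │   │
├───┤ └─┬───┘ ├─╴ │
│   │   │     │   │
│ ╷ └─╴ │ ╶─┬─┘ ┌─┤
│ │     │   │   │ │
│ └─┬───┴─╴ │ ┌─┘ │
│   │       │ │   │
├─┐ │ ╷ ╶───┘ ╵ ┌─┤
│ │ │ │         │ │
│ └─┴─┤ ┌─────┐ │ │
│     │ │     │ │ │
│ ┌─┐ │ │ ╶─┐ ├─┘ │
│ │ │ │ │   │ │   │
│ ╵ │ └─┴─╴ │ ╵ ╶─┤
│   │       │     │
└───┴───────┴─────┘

Using BFS/flood-fill to find all reachable cells from A:
Maze size: 10 × 9 = 90 total cells
26 cell(s) are walled off and cannot be reached from A.
Reachable cells: 64

Reachable region (· marks reachable cells):

┌─────────┬───┬───┐
│A · · · ·│· ·│· ·│
│ ╶───┬─┐ │ ╷ └─┐ │
│· · ·│·│·│·│· ·│·│
│ ╶─┐ │ ╵ ╵ ├─┐ ╵ │
│· ·│·│· · ·│·│· ·│
├───┤ └─┬───┘ ├─╴ │
│· ·│· ·│· · ·│· ·│
│ ╷ └─╴ │ ╶─┬─┘ ┌─┤
│·│· · ·│· ·│· ·│·│
│ └─┬───┴─╴ │ ┌─┘ │
│· ·│· · · ·│·│· ·│
├─┐ │ ╷ ╶───┘ ╵ ┌─┤
│ │·│·│· · · · ·│ │
│ └─┴─┤ ┌─────┐ │ │
│     │·│     │·│ │
│ ┌─┐ │ │ ╶─┐ ├─┘ │
│ │ │ │·│   │ │   │
│ ╵ │ └─┴─╴ │ ╵ ╶─┤
│   │       │     │
└───┴───────┴─────┘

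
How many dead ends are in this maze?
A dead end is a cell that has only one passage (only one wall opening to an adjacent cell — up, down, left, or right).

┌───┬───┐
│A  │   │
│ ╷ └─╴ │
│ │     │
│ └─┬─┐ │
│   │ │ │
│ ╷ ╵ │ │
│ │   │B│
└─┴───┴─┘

Checking each cell for number of passages:

Dead ends found at positions:
  (0, 2)
  (2, 2)
  (3, 0)
  (3, 3)
Total dead ends: 4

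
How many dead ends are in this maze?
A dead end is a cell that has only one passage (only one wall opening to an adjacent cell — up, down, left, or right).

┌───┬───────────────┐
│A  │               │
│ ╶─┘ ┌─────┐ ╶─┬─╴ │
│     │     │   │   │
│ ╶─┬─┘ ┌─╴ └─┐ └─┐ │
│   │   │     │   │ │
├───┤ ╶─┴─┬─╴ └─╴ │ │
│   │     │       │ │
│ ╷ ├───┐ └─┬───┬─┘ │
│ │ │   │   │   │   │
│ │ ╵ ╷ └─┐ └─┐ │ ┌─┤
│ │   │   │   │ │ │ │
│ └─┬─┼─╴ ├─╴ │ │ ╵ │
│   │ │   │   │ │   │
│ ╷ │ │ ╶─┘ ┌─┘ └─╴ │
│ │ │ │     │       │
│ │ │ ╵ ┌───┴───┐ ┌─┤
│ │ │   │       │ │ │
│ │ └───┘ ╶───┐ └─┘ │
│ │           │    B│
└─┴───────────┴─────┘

Checking each cell for number of passages:

Dead ends found at positions:
  (0, 1)
  (1, 8)
  (2, 1)
  (2, 4)
  (3, 5)
  (4, 6)
  (5, 9)
  (6, 2)
  (7, 6)
  (8, 8)
  (8, 9)
  (9, 0)
  (9, 6)
Total dead ends: 13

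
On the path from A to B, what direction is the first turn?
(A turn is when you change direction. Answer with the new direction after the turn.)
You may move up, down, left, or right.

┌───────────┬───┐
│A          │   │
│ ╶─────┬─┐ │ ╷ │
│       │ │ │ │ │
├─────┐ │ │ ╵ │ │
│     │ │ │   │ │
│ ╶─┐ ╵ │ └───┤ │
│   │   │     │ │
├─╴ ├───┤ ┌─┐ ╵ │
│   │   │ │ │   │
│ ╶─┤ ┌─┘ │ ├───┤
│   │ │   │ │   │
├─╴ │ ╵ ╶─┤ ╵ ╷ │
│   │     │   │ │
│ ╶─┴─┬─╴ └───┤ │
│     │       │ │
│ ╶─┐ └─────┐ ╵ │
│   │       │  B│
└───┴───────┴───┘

Directions: right, right, right, right, right, down, down, right, up, up, right, down, down, down, down, left, up, left, left, down, down, left, down, right, down, right, right, down, right
First turn direction: down

Solution:

┌───────────┬───┐
│A → → → → ↓│↱ ↓│
│ ╶─────┬─┐ │ ╷ │
│       │ │↓│↑│↓│
├─────┐ │ │ ╵ │ │
│     │ │ │↳ ↑│↓│
│ ╶─┐ ╵ │ └───┤ │
│   │   │↓ ← ↰│↓│
├─╴ ├───┤ ┌─┐ ╵ │
│   │   │↓│ │↑ ↲│
│ ╶─┤ ┌─┘ │ ├───┤
│   │ │↓ ↲│ │   │
├─╴ │ ╵ ╶─┤ ╵ ╷ │
│   │  ↳ ↓│   │ │
│ ╶─┴─┬─╴ └───┤ │
│     │  ↳ → ↓│ │
│ ╶─┐ └─────┐ ╵ │
│   │       │↳ B│
└───┴───────┴───┘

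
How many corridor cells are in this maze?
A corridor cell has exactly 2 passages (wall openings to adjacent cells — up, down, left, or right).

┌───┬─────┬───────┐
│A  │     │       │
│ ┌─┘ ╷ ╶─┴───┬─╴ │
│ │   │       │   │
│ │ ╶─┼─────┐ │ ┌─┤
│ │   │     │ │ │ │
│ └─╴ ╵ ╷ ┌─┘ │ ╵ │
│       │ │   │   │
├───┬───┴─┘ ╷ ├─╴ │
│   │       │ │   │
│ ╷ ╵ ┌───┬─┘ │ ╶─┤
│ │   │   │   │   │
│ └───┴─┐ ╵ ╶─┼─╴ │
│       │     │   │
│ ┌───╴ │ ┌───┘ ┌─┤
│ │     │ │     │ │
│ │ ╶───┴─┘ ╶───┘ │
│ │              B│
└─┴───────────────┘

Counting cells with exactly 2 passages:
Total corridor cells: 61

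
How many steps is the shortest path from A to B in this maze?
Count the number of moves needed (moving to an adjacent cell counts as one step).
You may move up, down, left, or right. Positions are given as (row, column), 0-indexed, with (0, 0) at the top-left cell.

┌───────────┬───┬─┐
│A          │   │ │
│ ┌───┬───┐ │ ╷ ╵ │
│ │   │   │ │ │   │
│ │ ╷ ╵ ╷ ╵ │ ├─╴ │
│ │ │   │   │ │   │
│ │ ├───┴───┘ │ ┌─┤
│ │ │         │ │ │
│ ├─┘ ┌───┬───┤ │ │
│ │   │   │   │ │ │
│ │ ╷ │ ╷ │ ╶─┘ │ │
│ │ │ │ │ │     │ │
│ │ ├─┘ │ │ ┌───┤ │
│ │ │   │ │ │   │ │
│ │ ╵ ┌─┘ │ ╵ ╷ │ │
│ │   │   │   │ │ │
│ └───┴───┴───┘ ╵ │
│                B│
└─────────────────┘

Using BFS to find shortest path:
Start: (0, 0), End: (8, 8)
Path found:
(0,0) → (1,0) → (2,0) → (3,0) → (4,0) → (5,0) → (6,0) → (7,0) → (8,0) → (8,1) → (8,2) → (8,3) → (8,4) → (8,5) → (8,6) → (8,7) → (8,8)
Number of steps: 16

Solution:

┌───────────┬───┬─┐
│A          │   │ │
│ ┌───┬───┐ │ ╷ ╵ │
│↓│   │   │ │ │   │
│ │ ╷ ╵ ╷ ╵ │ ├─╴ │
│↓│ │   │   │ │   │
│ │ ├───┴───┘ │ ┌─┤
│↓│ │         │ │ │
│ ├─┘ ┌───┬───┤ │ │
│↓│   │   │   │ │ │
│ │ ╷ │ ╷ │ ╶─┘ │ │
│↓│ │ │ │ │     │ │
│ │ ├─┘ │ │ ┌───┤ │
│↓│ │   │ │ │   │ │
│ │ ╵ ┌─┘ │ ╵ ╷ │ │
│↓│   │   │   │ │ │
│ └───┴───┴───┘ ╵ │
│↳ → → → → → → → B│
└─────────────────┘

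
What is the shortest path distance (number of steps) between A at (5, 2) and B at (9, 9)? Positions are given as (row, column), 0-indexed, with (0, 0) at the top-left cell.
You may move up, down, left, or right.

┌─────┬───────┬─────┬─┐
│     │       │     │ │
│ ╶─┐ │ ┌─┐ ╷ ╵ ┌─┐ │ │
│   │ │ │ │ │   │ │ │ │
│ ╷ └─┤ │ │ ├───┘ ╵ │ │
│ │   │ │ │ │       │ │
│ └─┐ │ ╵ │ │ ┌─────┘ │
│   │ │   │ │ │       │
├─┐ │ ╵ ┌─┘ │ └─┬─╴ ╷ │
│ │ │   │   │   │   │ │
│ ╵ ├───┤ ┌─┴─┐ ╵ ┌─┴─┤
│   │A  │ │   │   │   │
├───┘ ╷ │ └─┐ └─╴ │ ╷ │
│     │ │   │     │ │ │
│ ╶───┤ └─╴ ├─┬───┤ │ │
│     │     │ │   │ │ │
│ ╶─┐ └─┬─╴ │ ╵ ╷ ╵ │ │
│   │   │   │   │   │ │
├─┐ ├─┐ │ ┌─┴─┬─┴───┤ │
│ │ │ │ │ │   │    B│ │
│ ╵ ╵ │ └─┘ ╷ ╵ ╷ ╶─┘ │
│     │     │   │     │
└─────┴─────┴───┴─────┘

Finding path from (5, 2) to (9, 9):
Path: (5,2) → (6,2) → (6,1) → (6,0) → (7,0) → (7,1) → (7,2) → (8,2) → (8,3) → (9,3) → (10,3) → (10,4) → (10,5) → (9,5) → (9,6) → (10,6) → (10,7) → (9,7) → (9,8) → (9,9)
Distance: 19 steps

Solution:

┌─────┬───────┬─────┬─┐
│     │       │     │ │
│ ╶─┐ │ ┌─┐ ╷ ╵ ┌─┐ │ │
│   │ │ │ │ │   │ │ │ │
│ ╷ └─┤ │ │ ├───┘ ╵ │ │
│ │   │ │ │ │       │ │
│ └─┐ │ ╵ │ │ ┌─────┘ │
│   │ │   │ │ │       │
├─┐ │ ╵ ┌─┘ │ └─┬─╴ ╷ │
│ │ │   │   │   │   │ │
│ ╵ ├───┤ ┌─┴─┐ ╵ ┌─┴─┤
│   │A  │ │   │   │   │
├───┘ ╷ │ └─┐ └─╴ │ ╷ │
│↓ ← ↲│ │   │     │ │ │
│ ╶───┤ └─╴ ├─┬───┤ │ │
│↳ → ↓│     │ │   │ │ │
│ ╶─┐ └─┬─╴ │ ╵ ╷ ╵ │ │
│   │↳ ↓│   │   │   │ │
├─┐ ├─┐ │ ┌─┴─┬─┴───┤ │
│ │ │ │↓│ │↱ ↓│↱ → B│ │
│ ╵ ╵ │ └─┘ ╷ ╵ ╷ ╶─┘ │
│     │↳ → ↑│↳ ↑│     │
└─────┴─────┴───┴─────┘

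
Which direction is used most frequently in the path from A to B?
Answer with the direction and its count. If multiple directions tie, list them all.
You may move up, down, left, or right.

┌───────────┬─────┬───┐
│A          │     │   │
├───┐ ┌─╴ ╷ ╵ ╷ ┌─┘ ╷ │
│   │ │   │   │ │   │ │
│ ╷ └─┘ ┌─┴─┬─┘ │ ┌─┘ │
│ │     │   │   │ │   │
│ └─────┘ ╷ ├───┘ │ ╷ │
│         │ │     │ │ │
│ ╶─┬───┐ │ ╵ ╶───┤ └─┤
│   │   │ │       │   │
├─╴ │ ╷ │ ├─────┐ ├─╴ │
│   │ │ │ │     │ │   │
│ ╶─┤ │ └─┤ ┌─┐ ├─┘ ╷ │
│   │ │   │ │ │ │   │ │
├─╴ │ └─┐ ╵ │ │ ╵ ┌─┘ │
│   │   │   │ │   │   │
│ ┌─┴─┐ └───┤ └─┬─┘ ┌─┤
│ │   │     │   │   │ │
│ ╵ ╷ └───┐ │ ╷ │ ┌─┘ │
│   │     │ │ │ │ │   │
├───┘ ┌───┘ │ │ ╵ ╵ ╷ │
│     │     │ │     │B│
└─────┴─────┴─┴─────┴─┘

Directions: right, right, right, right, down, left, down, left, left, up, left, down, down, right, right, right, right, up, right, down, down, right, up, right, right, up, up, right, up, right, down, down, left, down, down, right, down, down, down, left, down, left, down, down, right, up, right, down
Counts: {'right': 17, 'down': 17, 'left': 7, 'up': 7}
Most common: down and right (tied at 17 times each)

Solution:

┌───────────┬─────┬───┐
│A → → → ↓  │     │↱ ↓│
├───┐ ┌─╴ ╷ ╵ ╷ ┌─┘ ╷ │
│↓ ↰│ │↓ ↲│   │ │↱ ↑│↓│
│ ╷ └─┘ ┌─┴─┬─┘ │ ┌─┘ │
│↓│↑ ← ↲│↱ ↓│   │↑│↓ ↲│
│ └─────┘ ╷ ├───┘ │ ╷ │
│↳ → → → ↑│↓│↱ → ↑│↓│ │
│ ╶─┬───┐ │ ╵ ╶───┤ └─┤
│   │   │ │↳ ↑    │↳ ↓│
├─╴ │ ╷ │ ├─────┐ ├─╴ │
│   │ │ │ │     │ │  ↓│
│ ╶─┤ │ └─┤ ┌─┐ ├─┘ ╷ │
│   │ │   │ │ │ │   │↓│
├─╴ │ └─┐ ╵ │ │ ╵ ┌─┘ │
│   │   │   │ │   │↓ ↲│
│ ┌─┴─┐ └───┤ └─┬─┘ ┌─┤
│ │   │     │   │↓ ↲│ │
│ ╵ ╷ └───┐ │ ╷ │ ┌─┘ │
│   │     │ │ │ │↓│↱ ↓│
├───┘ ┌───┘ │ │ ╵ ╵ ╷ │
│     │     │ │  ↳ ↑│B│
└─────┴─────┴─┴─────┴─┘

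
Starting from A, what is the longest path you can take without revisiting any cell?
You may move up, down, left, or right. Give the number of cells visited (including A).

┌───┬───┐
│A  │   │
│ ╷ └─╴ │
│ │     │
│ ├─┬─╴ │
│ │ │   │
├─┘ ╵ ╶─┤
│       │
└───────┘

Finding longest simple path using DFS:
Start: (0, 0)
Longest path visits 10 cells
Path: A → right → down → right → right → down → left → down → left → up

Solution:

┌───┬───┐
│A ↓│   │
│ ╷ └─╴ │
│ │↳ → ↓│
│ ├─┬─╴ │
│ │B│↓ ↲│
├─┘ ╵ ╶─┤
│  ↑ ↲  │
└───────┘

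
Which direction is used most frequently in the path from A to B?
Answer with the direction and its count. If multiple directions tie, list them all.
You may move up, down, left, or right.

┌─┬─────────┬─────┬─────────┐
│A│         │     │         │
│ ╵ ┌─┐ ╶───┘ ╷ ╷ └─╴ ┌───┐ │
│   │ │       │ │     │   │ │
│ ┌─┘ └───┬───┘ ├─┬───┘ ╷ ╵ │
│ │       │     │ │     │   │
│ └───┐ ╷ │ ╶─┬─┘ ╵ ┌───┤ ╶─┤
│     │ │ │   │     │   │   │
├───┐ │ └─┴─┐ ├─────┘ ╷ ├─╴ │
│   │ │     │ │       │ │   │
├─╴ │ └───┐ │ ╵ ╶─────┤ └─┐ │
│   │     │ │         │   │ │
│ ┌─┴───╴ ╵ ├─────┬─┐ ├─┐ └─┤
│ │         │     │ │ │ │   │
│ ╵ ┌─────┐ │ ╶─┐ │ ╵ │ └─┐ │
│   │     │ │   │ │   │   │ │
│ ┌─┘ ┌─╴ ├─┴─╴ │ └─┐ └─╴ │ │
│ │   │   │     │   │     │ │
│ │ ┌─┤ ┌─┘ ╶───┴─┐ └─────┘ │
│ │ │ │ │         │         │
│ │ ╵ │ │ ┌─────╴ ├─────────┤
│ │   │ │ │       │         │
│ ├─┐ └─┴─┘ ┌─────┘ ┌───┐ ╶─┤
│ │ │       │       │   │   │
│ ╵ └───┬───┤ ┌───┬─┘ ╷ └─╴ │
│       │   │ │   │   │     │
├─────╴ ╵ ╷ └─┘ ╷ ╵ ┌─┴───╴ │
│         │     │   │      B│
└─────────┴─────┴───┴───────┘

Directions: down, down, down, right, right, down, down, right, right, down, left, left, left, down, left, down, down, down, down, down, right, right, right, down, right, up, right, down, right, right, up, right, down, right, up, right, up, right, down, right, right, down
Counts: {'down': 17, 'right': 17, 'left': 4, 'up': 4}
Most common: down and right (tied at 17 times each)

Solution:

┌─┬─────────┬─────┬─────────┐
│A│         │     │         │
│ ╵ ┌─┐ ╶───┘ ╷ ╷ └─╴ ┌───┐ │
│↓  │ │       │ │     │   │ │
│ ┌─┘ └───┬───┘ ├─┬───┘ ╷ ╵ │
│↓│       │     │ │     │   │
│ └───┐ ╷ │ ╶─┬─┘ ╵ ┌───┤ ╶─┤
│↳ → ↓│ │ │   │     │   │   │
├───┐ │ └─┴─┐ ├─────┘ ╷ ├─╴ │
│   │↓│     │ │       │ │   │
├─╴ │ └───┐ │ ╵ ╶─────┤ └─┐ │
│   │↳ → ↓│ │         │   │ │
│ ┌─┴───╴ ╵ ├─────┬─┐ ├─┐ └─┤
│ │↓ ← ← ↲  │     │ │ │ │   │
│ ╵ ┌─────┐ │ ╶─┐ │ ╵ │ └─┐ │
│↓ ↲│     │ │   │ │   │   │ │
│ ┌─┘ ┌─╴ ├─┴─╴ │ └─┐ └─╴ │ │
│↓│   │   │     │   │     │ │
│ │ ┌─┤ ┌─┘ ╶───┴─┐ └─────┘ │
│↓│ │ │ │         │         │
│ │ ╵ │ │ ┌─────╴ ├─────────┤
│↓│   │ │ │       │         │
│ ├─┐ └─┴─┘ ┌─────┘ ┌───┐ ╶─┤
│↓│ │       │       │↱ ↓│   │
│ ╵ └───┬───┤ ┌───┬─┘ ╷ └─╴ │
│↳ → → ↓│↱ ↓│ │↱ ↓│↱ ↑│↳ → ↓│
├─────╴ ╵ ╷ └─┘ ╷ ╵ ┌─┴───╴ │
│      ↳ ↑│↳ → ↑│↳ ↑│      B│
└─────────┴─────┴───┴───────┘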